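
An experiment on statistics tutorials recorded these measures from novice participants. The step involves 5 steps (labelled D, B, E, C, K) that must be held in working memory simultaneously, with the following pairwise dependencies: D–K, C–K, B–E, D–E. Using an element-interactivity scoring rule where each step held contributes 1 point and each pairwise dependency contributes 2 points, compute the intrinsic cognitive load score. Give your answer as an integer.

13

Count of steps held simultaneously: 5.
Count of pairwise dependencies listed: 4.
Element contribution: 5 × 1 = 5.
Interaction contribution: 4 × 2 = 8.
Intrinsic load = 5 + 8 = 13.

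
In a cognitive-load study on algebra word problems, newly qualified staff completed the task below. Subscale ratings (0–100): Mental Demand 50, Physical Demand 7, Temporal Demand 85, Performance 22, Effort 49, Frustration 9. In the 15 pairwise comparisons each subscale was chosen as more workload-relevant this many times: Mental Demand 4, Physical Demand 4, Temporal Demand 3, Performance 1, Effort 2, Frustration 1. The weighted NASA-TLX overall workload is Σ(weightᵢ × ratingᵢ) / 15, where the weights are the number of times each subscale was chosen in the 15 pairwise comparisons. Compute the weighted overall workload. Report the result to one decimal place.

The tallies are the weights (they sum to 15).
Weighted sum = 4·50 + 4·7 + 3·85 + 1·22 + 2·49 + 1·9
            = 200 + 28 + 255 + 22 + 98 + 9 = 612.
Overall workload = 612 / 15 = 40.8000 ≈ 40.8.

40.8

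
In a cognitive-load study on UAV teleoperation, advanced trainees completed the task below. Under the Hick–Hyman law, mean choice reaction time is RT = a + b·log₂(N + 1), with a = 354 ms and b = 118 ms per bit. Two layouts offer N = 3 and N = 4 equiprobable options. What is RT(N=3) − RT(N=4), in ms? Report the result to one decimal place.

RT(3) = 354 + 118·log₂(4) = 354 + 118·2.0000 = 590.0000 ms.
RT(4) = 354 + 118·log₂(5) = 354 + 118·2.3219 = 627.9842 ms.
Difference = 590.0000 − 627.9842 = -37.9842 ≈ -38.0 ms.

-38.0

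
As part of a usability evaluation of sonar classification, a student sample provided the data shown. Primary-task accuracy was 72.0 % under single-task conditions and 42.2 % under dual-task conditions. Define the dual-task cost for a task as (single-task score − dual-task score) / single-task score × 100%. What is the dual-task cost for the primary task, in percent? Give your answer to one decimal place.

41.4

Cost = (72.0 − 42.2) / 72.0 × 100%
     = 29.8000 / 72.0 × 100% = 41.3889%.
≈ 41.4%.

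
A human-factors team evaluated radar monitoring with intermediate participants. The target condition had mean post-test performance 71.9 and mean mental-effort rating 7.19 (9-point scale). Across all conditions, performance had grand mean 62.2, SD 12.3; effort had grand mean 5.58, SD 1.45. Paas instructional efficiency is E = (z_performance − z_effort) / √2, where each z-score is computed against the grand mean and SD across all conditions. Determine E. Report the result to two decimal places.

-0.23

z_performance = (71.9 − 62.2) / 12.3 = 9.7000 / 12.3 = 0.7886.
z_effort = (7.19 − 5.58) / 1.45 = 1.6100 / 1.45 = 1.1103.
z_P − z_E = 0.7886 − 1.1103 = -0.3217.
E = -0.3217 / √2 = -0.3217 / 1.41421 = -0.2275 ≈ -0.23.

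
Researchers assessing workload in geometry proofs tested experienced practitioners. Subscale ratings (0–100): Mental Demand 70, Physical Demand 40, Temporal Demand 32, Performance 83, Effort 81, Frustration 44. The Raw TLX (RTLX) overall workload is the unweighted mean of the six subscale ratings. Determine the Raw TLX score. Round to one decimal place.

58.3

Sum of ratings = 70 + 40 + 32 + 83 + 81 + 44 = 350.
RTLX = 350 / 6 = 58.3333 ≈ 58.3.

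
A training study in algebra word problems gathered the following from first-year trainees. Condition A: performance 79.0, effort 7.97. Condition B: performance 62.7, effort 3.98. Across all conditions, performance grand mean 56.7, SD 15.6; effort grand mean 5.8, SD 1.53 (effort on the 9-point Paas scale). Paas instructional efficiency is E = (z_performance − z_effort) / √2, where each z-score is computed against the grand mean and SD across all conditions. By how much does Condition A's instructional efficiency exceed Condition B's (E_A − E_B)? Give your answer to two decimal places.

-1.11

Condition A: z_P = (79.0 − 56.7)/15.6 = 1.4295; z_E = (7.97 − 5.8)/1.53 = 1.4183; E_A = (1.4295 − 1.4183)/√2 = 0.0079.
Condition B: z_P = (62.7 − 56.7)/15.6 = 0.3846; z_E = (3.98 − 5.8)/1.53 = -1.1895; E_B = (0.3846 − (-1.1895))/√2 = 1.1131.
E_A − E_B = 0.0079 − 1.1131 = -1.1052 ≈ -1.11.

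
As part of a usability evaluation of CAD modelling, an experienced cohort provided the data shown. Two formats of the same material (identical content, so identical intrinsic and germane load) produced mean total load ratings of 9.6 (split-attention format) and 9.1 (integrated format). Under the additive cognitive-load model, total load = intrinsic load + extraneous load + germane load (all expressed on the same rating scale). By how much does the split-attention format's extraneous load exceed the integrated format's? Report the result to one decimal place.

Intrinsic and germane load are equal across formats, so the difference in total load equals the difference in extraneous load.
Extraneous-load difference = 9.6 − 9.1 = 0.5.

0.5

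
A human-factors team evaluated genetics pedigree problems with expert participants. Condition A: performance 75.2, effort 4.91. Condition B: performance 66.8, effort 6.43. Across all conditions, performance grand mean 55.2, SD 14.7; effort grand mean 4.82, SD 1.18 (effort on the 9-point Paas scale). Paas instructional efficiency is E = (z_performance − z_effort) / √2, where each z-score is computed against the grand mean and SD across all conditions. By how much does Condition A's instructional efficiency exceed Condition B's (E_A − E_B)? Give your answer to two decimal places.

Condition A: z_P = (75.2 − 55.2)/14.7 = 1.3605; z_E = (4.91 − 4.82)/1.18 = 0.0763; E_A = (1.3605 − 0.0763)/√2 = 0.9081.
Condition B: z_P = (66.8 − 55.2)/14.7 = 0.7891; z_E = (6.43 − 4.82)/1.18 = 1.3644; E_B = (0.7891 − 1.3644)/√2 = -0.4068.
E_A − E_B = 0.9081 − (-0.4068) = 1.3149 ≈ 1.31.

1.31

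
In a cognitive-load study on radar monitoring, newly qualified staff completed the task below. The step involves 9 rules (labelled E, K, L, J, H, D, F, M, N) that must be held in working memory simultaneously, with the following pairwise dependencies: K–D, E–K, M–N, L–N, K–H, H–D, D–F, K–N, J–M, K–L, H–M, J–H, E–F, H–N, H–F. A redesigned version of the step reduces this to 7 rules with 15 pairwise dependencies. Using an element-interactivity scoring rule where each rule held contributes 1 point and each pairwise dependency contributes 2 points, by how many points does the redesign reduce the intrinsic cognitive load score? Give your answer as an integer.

2

Original: 9 × 1 + 15 × 2 = 9 + 30 = 39.
Redesigned: 7 × 1 + 15 × 2 = 7 + 30 = 37.
Reduction = 39 − 37 = 2.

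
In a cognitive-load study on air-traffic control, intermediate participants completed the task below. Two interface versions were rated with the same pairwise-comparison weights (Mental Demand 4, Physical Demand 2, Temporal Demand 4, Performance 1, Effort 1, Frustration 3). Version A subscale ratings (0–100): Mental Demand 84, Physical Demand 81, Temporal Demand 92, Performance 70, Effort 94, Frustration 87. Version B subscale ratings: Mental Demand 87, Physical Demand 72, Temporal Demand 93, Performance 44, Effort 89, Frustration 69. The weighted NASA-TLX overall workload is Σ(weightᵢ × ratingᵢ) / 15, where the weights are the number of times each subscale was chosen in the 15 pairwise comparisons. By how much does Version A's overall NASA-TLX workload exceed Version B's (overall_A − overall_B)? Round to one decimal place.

Version A weighted sum = 4·84 + 2·81 + 4·92 + 1·70 + 1·94 + 3·87 = 336 + 162 + 368 + 70 + 94 + 261 = 1291; overall_A = 1291/15 = 86.0667.
Version B weighted sum = 4·87 + 2·72 + 4·93 + 1·44 + 1·89 + 3·69 = 348 + 144 + 372 + 44 + 89 + 207 = 1204; overall_B = 1204/15 = 80.2667.
Difference = 86.0667 − 80.2667 = 5.8000 ≈ 5.8.

5.8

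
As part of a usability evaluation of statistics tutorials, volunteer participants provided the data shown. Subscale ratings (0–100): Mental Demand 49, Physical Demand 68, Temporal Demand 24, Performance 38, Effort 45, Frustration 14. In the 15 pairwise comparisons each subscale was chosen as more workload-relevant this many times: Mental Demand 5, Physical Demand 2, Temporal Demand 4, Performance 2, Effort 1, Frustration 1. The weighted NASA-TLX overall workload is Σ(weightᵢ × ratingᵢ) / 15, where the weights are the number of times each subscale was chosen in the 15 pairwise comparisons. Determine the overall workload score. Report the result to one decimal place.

The tallies are the weights (they sum to 15).
Weighted sum = 5·49 + 2·68 + 4·24 + 2·38 + 1·45 + 1·14
            = 245 + 136 + 96 + 76 + 45 + 14 = 612.
Overall workload = 612 / 15 = 40.8000 ≈ 40.8.

40.8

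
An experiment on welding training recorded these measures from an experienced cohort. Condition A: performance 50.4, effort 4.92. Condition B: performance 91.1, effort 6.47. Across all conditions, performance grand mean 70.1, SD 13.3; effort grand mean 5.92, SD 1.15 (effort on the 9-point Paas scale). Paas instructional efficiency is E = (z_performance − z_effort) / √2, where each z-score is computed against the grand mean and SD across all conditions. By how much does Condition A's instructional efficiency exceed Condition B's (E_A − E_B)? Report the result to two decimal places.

Condition A: z_P = (50.4 − 70.1)/13.3 = -1.4812; z_E = (4.92 − 5.92)/1.15 = -0.8696; E_A = (-1.4812 − (-0.8696))/√2 = -0.4325.
Condition B: z_P = (91.1 − 70.1)/13.3 = 1.5789; z_E = (6.47 − 5.92)/1.15 = 0.4783; E_B = (1.5789 − 0.4783)/√2 = 0.7782.
E_A − E_B = -0.4325 − 0.7782 = -1.2107 ≈ -1.21.

-1.21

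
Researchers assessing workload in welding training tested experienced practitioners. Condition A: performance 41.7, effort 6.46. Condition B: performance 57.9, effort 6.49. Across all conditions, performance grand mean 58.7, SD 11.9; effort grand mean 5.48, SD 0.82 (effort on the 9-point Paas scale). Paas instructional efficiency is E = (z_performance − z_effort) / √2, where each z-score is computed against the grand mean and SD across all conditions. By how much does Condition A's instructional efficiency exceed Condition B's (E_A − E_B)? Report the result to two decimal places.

Condition A: z_P = (41.7 − 58.7)/11.9 = -1.4286; z_E = (6.46 − 5.48)/0.82 = 1.1951; E_A = (-1.4286 − 1.1951)/√2 = -1.8552.
Condition B: z_P = (57.9 − 58.7)/11.9 = -0.0672; z_E = (6.49 − 5.48)/0.82 = 1.2317; E_B = (-0.0672 − 1.2317)/√2 = -0.9185.
E_A − E_B = -1.8552 − (-0.9185) = -0.9367 ≈ -0.94.

-0.94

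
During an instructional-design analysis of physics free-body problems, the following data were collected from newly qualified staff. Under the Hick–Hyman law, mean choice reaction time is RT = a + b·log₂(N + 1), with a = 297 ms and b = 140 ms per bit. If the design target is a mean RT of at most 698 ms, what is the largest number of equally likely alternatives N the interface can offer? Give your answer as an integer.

6

Set 297 + 140·log₂(N + 1) ≤ 698.
log₂(N + 1) ≤ (698 − 297) / 140 = 2.8643.
N + 1 ≤ 2^2.8643 = 7.2818.
N ≤ 6.2818, so the largest integer N is 6.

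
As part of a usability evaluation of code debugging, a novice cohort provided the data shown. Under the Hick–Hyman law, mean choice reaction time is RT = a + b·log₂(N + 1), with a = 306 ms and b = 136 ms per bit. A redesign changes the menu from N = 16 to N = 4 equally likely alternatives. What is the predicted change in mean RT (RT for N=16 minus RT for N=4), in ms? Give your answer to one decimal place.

RT(16) = 306 + 136·log₂(17) = 306 + 136·4.0875 = 861.9000 ms.
RT(4) = 306 + 136·log₂(5) = 306 + 136·2.3219 = 621.7784 ms.
Difference = 861.9000 − 621.7784 = 240.1216 ≈ 240.1 ms.

240.1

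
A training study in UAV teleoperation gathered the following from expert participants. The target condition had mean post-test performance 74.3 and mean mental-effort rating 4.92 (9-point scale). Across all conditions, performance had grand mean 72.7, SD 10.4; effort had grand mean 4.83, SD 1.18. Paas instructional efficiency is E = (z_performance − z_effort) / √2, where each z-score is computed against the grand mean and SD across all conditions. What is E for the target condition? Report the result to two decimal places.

0.05

z_performance = (74.3 − 72.7) / 10.4 = 1.6000 / 10.4 = 0.1538.
z_effort = (4.92 − 4.83) / 1.18 = 0.0900 / 1.18 = 0.0763.
z_P − z_E = 0.1538 − 0.0763 = 0.0775.
E = 0.0775 / √2 = 0.0775 / 1.41421 = 0.0548 ≈ 0.05.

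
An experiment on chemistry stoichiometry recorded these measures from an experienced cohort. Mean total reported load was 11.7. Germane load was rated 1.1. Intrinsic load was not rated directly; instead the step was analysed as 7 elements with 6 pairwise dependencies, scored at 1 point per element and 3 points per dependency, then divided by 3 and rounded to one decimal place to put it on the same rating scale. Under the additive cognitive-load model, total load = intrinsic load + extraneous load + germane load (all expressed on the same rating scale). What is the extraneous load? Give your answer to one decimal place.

Intrinsic (element-interactivity): (7 × 1 + 6 × 3) / 3 = 25 / 3 = 8.3333 → 8.3.
extraneous load = total − intrinsic − germane
             = 11.7 − 8.3 − 1.1 = 2.3.

2.3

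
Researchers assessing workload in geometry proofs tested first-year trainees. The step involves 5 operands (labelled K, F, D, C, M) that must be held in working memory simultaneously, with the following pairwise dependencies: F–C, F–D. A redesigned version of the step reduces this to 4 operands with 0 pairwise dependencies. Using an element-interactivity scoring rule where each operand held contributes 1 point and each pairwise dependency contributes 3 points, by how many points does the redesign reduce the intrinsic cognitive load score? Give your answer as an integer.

7

Original: 5 × 1 + 2 × 3 = 5 + 6 = 11.
Redesigned: 4 × 1 + 0 × 3 = 4 + 0 = 4.
Reduction = 11 − 4 = 7.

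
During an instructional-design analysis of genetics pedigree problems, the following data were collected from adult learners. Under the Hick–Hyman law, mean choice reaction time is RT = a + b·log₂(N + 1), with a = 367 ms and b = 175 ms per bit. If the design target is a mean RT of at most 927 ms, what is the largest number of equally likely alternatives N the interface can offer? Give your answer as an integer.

Set 367 + 175·log₂(N + 1) ≤ 927.
log₂(N + 1) ≤ (927 − 367) / 175 = 3.2000.
N + 1 ≤ 2^3.2000 = 9.1896.
N ≤ 8.1896, so the largest integer N is 8.

8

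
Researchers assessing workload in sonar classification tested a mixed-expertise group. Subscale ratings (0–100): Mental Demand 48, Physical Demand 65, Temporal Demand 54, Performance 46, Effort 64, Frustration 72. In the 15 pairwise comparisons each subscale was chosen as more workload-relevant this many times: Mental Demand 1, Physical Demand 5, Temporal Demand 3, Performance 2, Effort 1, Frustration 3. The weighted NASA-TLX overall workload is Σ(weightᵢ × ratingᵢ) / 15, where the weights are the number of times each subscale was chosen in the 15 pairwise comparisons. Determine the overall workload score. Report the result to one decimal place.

The tallies are the weights (they sum to 15).
Weighted sum = 1·48 + 5·65 + 3·54 + 2·46 + 1·64 + 3·72
            = 48 + 325 + 162 + 92 + 64 + 216 = 907.
Overall workload = 907 / 15 = 60.4667 ≈ 60.5.

60.5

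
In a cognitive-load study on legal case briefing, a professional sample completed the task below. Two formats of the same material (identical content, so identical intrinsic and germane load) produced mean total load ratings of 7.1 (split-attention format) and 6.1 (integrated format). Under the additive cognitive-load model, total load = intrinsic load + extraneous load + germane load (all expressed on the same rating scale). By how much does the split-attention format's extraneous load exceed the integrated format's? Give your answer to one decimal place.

Intrinsic and germane load are equal across formats, so the difference in total load equals the difference in extraneous load.
Extraneous-load difference = 7.1 − 6.1 = 1.0.

1.0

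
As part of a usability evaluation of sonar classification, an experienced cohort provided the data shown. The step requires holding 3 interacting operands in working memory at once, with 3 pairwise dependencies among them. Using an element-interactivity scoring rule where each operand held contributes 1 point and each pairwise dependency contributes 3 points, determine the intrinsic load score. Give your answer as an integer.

12

Element contribution: 3 × 1 = 3.
Interaction contribution: 3 × 3 = 9.
Intrinsic load = 3 + 9 = 12.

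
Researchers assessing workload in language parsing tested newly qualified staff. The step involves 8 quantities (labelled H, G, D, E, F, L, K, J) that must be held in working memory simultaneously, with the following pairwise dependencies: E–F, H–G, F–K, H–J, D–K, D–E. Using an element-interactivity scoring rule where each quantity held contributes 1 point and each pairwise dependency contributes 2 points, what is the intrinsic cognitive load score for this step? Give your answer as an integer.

20

Count of quantities held simultaneously: 8.
Count of pairwise dependencies listed: 6.
Element contribution: 8 × 1 = 8.
Interaction contribution: 6 × 2 = 12.
Intrinsic load = 8 + 12 = 20.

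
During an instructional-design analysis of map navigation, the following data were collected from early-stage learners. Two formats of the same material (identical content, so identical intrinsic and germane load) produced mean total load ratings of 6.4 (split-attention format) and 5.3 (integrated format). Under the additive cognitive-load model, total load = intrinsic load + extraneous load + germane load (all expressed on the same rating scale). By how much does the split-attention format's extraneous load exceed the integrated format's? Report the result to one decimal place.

1.1

Intrinsic and germane load are equal across formats, so the difference in total load equals the difference in extraneous load.
Extraneous-load difference = 6.4 − 5.3 = 1.1.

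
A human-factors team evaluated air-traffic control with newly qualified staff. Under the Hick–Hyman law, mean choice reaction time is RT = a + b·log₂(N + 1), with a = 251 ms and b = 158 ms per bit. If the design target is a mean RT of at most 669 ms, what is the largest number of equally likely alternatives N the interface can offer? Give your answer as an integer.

5

Set 251 + 158·log₂(N + 1) ≤ 669.
log₂(N + 1) ≤ (669 − 251) / 158 = 2.6456.
N + 1 ≤ 2^2.6456 = 6.2576.
N ≤ 5.2576, so the largest integer N is 5.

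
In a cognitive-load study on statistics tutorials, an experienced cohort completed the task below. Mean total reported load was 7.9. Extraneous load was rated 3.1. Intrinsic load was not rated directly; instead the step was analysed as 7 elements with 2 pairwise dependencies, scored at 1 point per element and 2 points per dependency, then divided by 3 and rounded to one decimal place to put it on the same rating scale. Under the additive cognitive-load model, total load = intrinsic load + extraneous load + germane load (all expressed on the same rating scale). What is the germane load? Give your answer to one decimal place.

1.1

Intrinsic (element-interactivity): (7 × 1 + 2 × 2) / 3 = 11 / 3 = 3.6667 → 3.7.
germane load = total − intrinsic − extraneous
             = 7.9 − 3.7 − 3.1 = 1.1.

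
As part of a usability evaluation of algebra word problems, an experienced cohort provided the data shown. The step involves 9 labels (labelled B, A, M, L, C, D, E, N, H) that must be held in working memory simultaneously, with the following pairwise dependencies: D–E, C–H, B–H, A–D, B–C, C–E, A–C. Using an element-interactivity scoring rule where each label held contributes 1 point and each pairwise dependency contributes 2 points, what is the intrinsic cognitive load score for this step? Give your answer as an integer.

Count of labels held simultaneously: 9.
Count of pairwise dependencies listed: 7.
Element contribution: 9 × 1 = 9.
Interaction contribution: 7 × 2 = 14.
Intrinsic load = 9 + 14 = 23.

23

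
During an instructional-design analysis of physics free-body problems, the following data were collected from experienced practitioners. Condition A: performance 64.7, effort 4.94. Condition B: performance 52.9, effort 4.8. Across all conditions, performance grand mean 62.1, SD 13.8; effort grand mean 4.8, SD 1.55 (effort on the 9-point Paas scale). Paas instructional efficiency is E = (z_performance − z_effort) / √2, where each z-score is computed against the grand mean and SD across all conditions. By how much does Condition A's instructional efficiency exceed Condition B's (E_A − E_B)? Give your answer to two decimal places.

0.54

Condition A: z_P = (64.7 − 62.1)/13.8 = 0.1884; z_E = (4.94 − 4.8)/1.55 = 0.0903; E_A = (0.1884 − 0.0903)/√2 = 0.0694.
Condition B: z_P = (52.9 − 62.1)/13.8 = -0.6667; z_E = (4.8 − 4.8)/1.55 = 0.0000; E_B = (-0.6667 − 0.0000)/√2 = -0.4714.
E_A − E_B = 0.0694 − (-0.4714) = 0.5408 ≈ 0.54.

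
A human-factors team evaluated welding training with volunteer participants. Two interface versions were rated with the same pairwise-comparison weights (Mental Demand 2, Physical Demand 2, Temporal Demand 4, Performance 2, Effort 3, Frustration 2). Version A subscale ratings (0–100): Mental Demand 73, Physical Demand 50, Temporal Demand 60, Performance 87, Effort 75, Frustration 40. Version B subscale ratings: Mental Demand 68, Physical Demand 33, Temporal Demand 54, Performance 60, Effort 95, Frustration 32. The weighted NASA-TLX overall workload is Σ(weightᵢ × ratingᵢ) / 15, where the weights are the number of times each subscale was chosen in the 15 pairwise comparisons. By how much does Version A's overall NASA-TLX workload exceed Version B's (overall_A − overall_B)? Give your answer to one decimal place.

5.2

Version A weighted sum = 2·73 + 2·50 + 4·60 + 2·87 + 3·75 + 2·40 = 146 + 100 + 240 + 174 + 225 + 80 = 965; overall_A = 965/15 = 64.3333.
Version B weighted sum = 2·68 + 2·33 + 4·54 + 2·60 + 3·95 + 2·32 = 136 + 66 + 216 + 120 + 285 + 64 = 887; overall_B = 887/15 = 59.1333.
Difference = 64.3333 − 59.1333 = 5.2000 ≈ 5.2.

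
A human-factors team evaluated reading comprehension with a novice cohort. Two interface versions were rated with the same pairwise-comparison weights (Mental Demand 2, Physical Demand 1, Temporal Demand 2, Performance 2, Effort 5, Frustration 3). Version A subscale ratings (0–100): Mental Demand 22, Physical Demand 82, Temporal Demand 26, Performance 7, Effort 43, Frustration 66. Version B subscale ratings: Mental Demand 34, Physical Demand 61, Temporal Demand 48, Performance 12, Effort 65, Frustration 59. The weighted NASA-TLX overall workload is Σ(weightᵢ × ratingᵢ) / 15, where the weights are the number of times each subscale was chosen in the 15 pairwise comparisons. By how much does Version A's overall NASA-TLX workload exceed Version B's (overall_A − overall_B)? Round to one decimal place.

-9.7

Version A weighted sum = 2·22 + 1·82 + 2·26 + 2·7 + 5·43 + 3·66 = 44 + 82 + 52 + 14 + 215 + 198 = 605; overall_A = 605/15 = 40.3333.
Version B weighted sum = 2·34 + 1·61 + 2·48 + 2·12 + 5·65 + 3·59 = 68 + 61 + 96 + 24 + 325 + 177 = 751; overall_B = 751/15 = 50.0667.
Difference = 40.3333 − 50.0667 = -9.7334 ≈ -9.7.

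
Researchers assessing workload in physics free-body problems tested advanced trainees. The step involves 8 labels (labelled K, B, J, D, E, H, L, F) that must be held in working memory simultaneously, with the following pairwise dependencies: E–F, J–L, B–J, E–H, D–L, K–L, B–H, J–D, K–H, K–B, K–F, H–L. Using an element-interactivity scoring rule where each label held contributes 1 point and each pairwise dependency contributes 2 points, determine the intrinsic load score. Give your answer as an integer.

Count of labels held simultaneously: 8.
Count of pairwise dependencies listed: 12.
Element contribution: 8 × 1 = 8.
Interaction contribution: 12 × 2 = 24.
Intrinsic load = 8 + 24 = 32.

32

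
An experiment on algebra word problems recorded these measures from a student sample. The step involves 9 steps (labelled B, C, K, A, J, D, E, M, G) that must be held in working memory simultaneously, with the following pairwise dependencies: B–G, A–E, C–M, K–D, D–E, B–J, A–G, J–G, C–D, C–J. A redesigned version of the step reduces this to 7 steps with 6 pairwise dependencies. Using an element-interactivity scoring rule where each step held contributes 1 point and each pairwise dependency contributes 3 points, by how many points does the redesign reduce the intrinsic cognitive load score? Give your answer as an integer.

Original: 9 × 1 + 10 × 3 = 9 + 30 = 39.
Redesigned: 7 × 1 + 6 × 3 = 7 + 18 = 25.
Reduction = 39 − 25 = 14.

14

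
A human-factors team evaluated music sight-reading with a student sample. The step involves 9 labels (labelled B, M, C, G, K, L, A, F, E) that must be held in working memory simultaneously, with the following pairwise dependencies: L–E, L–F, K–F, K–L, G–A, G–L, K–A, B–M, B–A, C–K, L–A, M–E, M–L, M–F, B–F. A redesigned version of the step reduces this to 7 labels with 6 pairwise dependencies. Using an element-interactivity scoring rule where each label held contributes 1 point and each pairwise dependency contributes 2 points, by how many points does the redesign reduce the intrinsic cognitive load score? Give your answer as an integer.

Original: 9 × 1 + 15 × 2 = 9 + 30 = 39.
Redesigned: 7 × 1 + 6 × 2 = 7 + 12 = 19.
Reduction = 39 − 19 = 20.

20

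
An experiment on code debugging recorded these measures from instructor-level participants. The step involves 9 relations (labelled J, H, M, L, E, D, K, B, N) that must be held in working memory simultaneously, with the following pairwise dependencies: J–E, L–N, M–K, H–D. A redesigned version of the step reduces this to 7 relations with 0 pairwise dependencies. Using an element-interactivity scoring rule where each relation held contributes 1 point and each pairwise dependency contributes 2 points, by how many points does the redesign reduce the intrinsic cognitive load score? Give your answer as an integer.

10

Original: 9 × 1 + 4 × 2 = 9 + 8 = 17.
Redesigned: 7 × 1 + 0 × 2 = 7 + 0 = 7.
Reduction = 17 − 7 = 10.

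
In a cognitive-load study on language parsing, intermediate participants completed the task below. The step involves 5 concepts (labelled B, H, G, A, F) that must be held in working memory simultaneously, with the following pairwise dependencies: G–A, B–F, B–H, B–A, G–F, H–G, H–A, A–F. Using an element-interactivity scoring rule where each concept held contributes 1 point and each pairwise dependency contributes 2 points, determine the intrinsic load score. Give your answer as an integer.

Count of concepts held simultaneously: 5.
Count of pairwise dependencies listed: 8.
Element contribution: 5 × 1 = 5.
Interaction contribution: 8 × 2 = 16.
Intrinsic load = 5 + 16 = 21.

21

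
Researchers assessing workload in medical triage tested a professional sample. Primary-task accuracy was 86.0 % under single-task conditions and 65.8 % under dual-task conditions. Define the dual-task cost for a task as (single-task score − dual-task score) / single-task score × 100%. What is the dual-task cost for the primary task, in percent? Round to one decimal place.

Cost = (86.0 − 65.8) / 86.0 × 100%
     = 20.2000 / 86.0 × 100% = 23.4884%.
≈ 23.5%.

23.5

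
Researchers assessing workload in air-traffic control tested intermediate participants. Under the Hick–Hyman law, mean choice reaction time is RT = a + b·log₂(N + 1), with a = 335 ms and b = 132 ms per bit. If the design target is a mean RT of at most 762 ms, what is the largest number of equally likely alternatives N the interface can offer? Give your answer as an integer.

Set 335 + 132·log₂(N + 1) ≤ 762.
log₂(N + 1) ≤ (762 − 335) / 132 = 3.2348.
N + 1 ≤ 2^3.2348 = 9.4139.
N ≤ 8.4139, so the largest integer N is 8.

8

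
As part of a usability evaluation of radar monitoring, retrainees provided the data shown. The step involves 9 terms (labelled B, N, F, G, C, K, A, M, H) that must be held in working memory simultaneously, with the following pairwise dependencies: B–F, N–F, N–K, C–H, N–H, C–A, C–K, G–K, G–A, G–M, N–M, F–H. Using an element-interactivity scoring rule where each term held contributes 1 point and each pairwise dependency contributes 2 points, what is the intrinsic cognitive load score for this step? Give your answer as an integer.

33

Count of terms held simultaneously: 9.
Count of pairwise dependencies listed: 12.
Element contribution: 9 × 1 = 9.
Interaction contribution: 12 × 2 = 24.
Intrinsic load = 9 + 24 = 33.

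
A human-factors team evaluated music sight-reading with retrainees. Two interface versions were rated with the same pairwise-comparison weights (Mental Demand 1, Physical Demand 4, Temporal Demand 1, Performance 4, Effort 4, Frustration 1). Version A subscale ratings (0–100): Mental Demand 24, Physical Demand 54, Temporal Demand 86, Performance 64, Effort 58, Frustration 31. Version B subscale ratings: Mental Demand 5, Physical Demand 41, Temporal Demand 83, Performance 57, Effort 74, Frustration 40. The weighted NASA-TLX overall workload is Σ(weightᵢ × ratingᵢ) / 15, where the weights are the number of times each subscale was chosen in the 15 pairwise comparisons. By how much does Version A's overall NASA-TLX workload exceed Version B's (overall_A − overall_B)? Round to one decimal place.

Version A weighted sum = 1·24 + 4·54 + 1·86 + 4·64 + 4·58 + 1·31 = 24 + 216 + 86 + 256 + 232 + 31 = 845; overall_A = 845/15 = 56.3333.
Version B weighted sum = 1·5 + 4·41 + 1·83 + 4·57 + 4·74 + 1·40 = 5 + 164 + 83 + 228 + 296 + 40 = 816; overall_B = 816/15 = 54.4000.
Difference = 56.3333 − 54.4000 = 1.9333 ≈ 1.9.

1.9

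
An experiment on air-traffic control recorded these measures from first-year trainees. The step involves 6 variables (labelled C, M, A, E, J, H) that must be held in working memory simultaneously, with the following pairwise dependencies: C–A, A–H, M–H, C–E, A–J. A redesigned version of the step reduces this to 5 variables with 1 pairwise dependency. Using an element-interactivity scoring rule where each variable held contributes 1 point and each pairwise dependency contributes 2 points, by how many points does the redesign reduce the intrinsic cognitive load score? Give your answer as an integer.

9

Original: 6 × 1 + 5 × 2 = 6 + 10 = 16.
Redesigned: 5 × 1 + 1 × 2 = 5 + 2 = 7.
Reduction = 16 − 7 = 9.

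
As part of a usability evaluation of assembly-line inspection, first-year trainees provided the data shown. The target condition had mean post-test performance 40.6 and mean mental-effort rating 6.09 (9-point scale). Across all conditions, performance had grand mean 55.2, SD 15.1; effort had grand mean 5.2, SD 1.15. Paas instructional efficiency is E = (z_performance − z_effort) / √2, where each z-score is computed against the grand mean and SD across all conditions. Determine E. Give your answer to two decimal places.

-1.23

z_performance = (40.6 − 55.2) / 15.1 = -14.6000 / 15.1 = -0.9669.
z_effort = (6.09 − 5.2) / 1.15 = 0.8900 / 1.15 = 0.7739.
z_P − z_E = -0.9669 − 0.7739 = -1.7408.
E = -1.7408 / √2 = -1.7408 / 1.41421 = -1.2309 ≈ -1.23.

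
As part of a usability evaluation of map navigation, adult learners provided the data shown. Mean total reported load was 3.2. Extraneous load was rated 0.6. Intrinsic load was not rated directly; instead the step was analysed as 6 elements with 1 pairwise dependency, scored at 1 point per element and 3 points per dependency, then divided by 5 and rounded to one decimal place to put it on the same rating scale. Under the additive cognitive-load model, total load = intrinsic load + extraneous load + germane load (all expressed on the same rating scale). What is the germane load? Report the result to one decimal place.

0.8

Intrinsic (element-interactivity): (6 × 1 + 1 × 3) / 5 = 9 / 5 = 1.8000 → 1.8.
germane load = total − intrinsic − extraneous
             = 3.2 − 1.8 − 0.6 = 0.8.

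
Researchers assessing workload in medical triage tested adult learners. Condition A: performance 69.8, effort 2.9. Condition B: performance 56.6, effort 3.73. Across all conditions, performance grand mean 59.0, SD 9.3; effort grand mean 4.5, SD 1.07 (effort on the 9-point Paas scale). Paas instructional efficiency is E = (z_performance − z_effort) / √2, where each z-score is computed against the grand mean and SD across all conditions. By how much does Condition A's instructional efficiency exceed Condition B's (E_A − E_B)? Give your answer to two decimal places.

Condition A: z_P = (69.8 − 59.0)/9.3 = 1.1613; z_E = (2.9 − 4.5)/1.07 = -1.4953; E_A = (1.1613 − (-1.4953))/√2 = 1.8785.
Condition B: z_P = (56.6 − 59.0)/9.3 = -0.2581; z_E = (3.73 − 4.5)/1.07 = -0.7196; E_B = (-0.2581 − (-0.7196))/√2 = 0.3263.
E_A − E_B = 1.8785 − 0.3263 = 1.5522 ≈ 1.55.

1.55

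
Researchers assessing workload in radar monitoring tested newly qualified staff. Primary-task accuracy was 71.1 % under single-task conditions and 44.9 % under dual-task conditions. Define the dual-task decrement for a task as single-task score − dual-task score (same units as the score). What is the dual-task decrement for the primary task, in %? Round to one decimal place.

Decrement = 71.1 − 44.9 = 26.2000 % ≈ 26.2 %.

26.2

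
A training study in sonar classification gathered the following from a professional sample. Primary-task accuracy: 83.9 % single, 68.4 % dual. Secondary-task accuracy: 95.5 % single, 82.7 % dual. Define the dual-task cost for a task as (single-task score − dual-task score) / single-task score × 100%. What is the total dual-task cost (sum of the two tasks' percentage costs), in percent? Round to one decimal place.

Primary cost = (83.9 − 68.4) / 83.9 × 100% = 18.4744%.
Secondary cost = (95.5 − 82.7) / 95.5 × 100% = 13.4031%.
Total = 18.4744% + 13.4031% = 31.8775% ≈ 31.9%.

31.9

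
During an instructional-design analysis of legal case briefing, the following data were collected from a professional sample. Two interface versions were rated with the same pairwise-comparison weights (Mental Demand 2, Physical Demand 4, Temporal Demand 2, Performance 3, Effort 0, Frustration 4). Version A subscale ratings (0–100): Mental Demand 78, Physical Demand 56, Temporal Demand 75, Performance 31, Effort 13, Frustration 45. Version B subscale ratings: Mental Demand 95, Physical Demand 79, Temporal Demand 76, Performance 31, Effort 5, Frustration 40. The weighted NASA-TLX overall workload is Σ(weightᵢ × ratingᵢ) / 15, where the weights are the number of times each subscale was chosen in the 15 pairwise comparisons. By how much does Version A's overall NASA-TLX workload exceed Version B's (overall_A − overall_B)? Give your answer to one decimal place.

-7.2

Version A weighted sum = 2·78 + 4·56 + 2·75 + 3·31 + 0·13 + 4·45 = 156 + 224 + 150 + 93 + 0 + 180 = 803; overall_A = 803/15 = 53.5333.
Version B weighted sum = 2·95 + 4·79 + 2·76 + 3·31 + 0·5 + 4·40 = 190 + 316 + 152 + 93 + 0 + 160 = 911; overall_B = 911/15 = 60.7333.
Difference = 53.5333 − 60.7333 = -7.2000 ≈ -7.2.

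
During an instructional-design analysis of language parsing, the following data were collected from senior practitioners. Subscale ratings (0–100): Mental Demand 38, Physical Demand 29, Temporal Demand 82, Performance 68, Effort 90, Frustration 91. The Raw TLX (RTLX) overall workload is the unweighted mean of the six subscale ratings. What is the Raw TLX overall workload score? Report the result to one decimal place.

66.3

Sum of ratings = 38 + 29 + 82 + 68 + 90 + 91 = 398.
RTLX = 398 / 6 = 66.3333 ≈ 66.3.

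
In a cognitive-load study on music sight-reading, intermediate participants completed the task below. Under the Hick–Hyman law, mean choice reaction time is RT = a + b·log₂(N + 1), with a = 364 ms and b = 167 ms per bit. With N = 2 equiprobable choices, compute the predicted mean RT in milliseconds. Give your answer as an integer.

629

log₂(2 + 1) = log₂(3) = 1.5850.
RT = 364 + 167 × 1.5850 = 364 + 264.6950 = 628.6950 ms.
≈ 629 ms.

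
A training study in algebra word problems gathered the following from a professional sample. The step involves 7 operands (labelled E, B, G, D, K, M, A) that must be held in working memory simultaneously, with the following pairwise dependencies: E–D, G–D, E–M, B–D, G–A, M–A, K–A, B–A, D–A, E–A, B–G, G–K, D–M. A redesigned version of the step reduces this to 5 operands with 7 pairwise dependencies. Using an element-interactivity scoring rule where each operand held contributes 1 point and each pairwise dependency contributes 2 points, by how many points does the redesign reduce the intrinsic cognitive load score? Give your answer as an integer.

14

Original: 7 × 1 + 13 × 2 = 7 + 26 = 33.
Redesigned: 5 × 1 + 7 × 2 = 5 + 14 = 19.
Reduction = 33 − 19 = 14.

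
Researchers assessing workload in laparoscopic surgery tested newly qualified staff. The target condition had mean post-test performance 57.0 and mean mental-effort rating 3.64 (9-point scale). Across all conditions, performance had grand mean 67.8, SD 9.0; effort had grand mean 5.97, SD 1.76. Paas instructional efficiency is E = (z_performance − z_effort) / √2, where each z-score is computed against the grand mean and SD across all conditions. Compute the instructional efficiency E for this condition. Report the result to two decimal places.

0.09

z_performance = (57.0 − 67.8) / 9.0 = -10.8000 / 9.0 = -1.2000.
z_effort = (3.64 − 5.97) / 1.76 = -2.3300 / 1.76 = -1.3239.
z_P − z_E = -1.2000 − (-1.3239) = 0.1239.
E = 0.1239 / √2 = 0.1239 / 1.41421 = 0.0876 ≈ 0.09.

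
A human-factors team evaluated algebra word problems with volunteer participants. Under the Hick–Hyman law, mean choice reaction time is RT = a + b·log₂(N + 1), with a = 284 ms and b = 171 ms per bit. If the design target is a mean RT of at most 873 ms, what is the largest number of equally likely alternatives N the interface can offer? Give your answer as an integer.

Set 284 + 171·log₂(N + 1) ≤ 873.
log₂(N + 1) ≤ (873 − 284) / 171 = 3.4444.
N + 1 ≤ 2^3.4444 = 10.8860.
N ≤ 9.8860, so the largest integer N is 9.

9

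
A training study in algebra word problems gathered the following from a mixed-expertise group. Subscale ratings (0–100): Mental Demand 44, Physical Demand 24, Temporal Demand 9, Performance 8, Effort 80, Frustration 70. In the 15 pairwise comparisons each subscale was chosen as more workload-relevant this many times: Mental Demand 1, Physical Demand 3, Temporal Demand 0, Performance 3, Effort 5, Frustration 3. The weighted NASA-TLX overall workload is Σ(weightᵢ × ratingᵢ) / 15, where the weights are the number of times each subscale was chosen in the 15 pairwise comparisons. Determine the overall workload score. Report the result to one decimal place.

50.0

The tallies are the weights (they sum to 15).
Weighted sum = 1·44 + 3·24 + 0·9 + 3·8 + 5·80 + 3·70
            = 44 + 72 + 0 + 24 + 400 + 210 = 750.
Overall workload = 750 / 15 = 50.0000 ≈ 50.0.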